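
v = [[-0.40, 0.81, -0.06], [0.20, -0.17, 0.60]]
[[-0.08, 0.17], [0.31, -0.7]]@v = [[0.07, -0.09, 0.11], [-0.26, 0.37, -0.44]]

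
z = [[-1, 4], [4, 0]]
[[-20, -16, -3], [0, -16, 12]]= z @ [[0, -4, 3], [-5, -5, 0]]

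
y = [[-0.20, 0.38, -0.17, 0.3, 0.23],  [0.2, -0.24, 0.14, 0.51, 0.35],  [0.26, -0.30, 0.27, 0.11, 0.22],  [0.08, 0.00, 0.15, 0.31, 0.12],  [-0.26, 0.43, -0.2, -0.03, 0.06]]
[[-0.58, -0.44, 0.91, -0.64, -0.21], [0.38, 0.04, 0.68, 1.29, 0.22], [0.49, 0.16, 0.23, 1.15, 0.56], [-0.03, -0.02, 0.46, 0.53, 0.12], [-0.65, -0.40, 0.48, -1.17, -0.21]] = y @[[-1.23, -0.84, -0.69, 1.37, 1.01],[-2.13, -1.12, 0.88, -1.53, 0.4],[0.39, 0.54, 0.82, 0.7, 1.02],[-0.10, 0.09, 0.57, 0.94, -0.77],[0.33, -0.51, 1.77, 0.21, 1.05]]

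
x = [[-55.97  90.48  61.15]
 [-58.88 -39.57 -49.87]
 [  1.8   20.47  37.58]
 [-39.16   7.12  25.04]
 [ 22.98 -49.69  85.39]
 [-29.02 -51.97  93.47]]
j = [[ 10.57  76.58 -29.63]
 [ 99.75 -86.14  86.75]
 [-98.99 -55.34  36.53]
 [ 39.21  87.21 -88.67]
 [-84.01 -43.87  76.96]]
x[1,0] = -58.88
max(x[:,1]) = 90.48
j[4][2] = 76.96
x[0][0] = -55.97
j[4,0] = -84.01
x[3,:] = [-39.16, 7.12, 25.04]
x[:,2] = [61.15, -49.87, 37.58, 25.04, 85.39, 93.47]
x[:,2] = [61.15, -49.87, 37.58, 25.04, 85.39, 93.47]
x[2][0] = 1.8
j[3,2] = -88.67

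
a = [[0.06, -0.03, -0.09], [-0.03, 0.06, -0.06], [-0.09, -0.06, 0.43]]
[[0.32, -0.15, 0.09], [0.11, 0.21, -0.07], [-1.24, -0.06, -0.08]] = a @ [[2.19, -0.6, 1.38], [0.68, 3.32, -0.38], [-2.33, 0.2, 0.04]]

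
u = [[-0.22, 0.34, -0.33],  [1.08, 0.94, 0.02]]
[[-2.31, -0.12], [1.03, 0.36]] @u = [[0.38,-0.90,0.76], [0.16,0.69,-0.33]]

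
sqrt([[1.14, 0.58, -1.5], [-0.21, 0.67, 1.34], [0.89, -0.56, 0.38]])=[[1.21, 0.16, -0.75],[-0.21, 0.95, 0.63],[0.38, -0.33, 0.93]]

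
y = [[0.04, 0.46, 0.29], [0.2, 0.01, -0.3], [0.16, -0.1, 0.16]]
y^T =[[0.04, 0.2, 0.16],  [0.46, 0.01, -0.10],  [0.29, -0.30, 0.16]]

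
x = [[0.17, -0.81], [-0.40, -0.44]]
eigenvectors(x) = [[0.92, 0.65], [-0.39, 0.76]]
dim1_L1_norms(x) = [0.98, 0.84]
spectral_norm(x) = 0.92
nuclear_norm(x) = 1.36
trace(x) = -0.27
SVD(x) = [[0.87, 0.5], [0.50, -0.87]] @ diag([0.9229910412262112, 0.432073532880868]) @ [[-0.06, -1.00], [1.00, -0.06]]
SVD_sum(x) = [[-0.05,-0.80], [-0.03,-0.46]] + [[0.22, -0.01], [-0.37, 0.02]]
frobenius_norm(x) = 1.02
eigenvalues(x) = [0.51, -0.78]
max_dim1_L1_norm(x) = 0.98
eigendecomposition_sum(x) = [[0.38, -0.32], [-0.16, 0.13]] + [[-0.21, -0.49], [-0.24, -0.57]]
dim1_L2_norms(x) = [0.83, 0.59]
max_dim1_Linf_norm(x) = 0.81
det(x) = -0.40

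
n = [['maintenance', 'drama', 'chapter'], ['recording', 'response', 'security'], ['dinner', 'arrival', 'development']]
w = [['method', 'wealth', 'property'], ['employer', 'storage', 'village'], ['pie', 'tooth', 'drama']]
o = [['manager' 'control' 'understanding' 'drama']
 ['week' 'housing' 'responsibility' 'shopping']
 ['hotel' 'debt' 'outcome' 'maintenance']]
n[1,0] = 'recording'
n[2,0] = 'dinner'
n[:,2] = ['chapter', 'security', 'development']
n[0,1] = 'drama'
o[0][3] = 'drama'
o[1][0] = 'week'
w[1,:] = ['employer', 'storage', 'village']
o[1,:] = ['week', 'housing', 'responsibility', 'shopping']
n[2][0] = 'dinner'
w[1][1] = 'storage'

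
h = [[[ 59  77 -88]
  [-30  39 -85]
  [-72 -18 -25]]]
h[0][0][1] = 77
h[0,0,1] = 77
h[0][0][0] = 59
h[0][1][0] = -30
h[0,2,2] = -25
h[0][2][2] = -25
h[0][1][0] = -30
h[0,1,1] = 39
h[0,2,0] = -72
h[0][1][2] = -85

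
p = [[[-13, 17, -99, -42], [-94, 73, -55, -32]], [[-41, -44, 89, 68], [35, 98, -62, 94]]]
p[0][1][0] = -94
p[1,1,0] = 35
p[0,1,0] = -94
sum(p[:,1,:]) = 57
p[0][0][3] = -42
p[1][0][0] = -41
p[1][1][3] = 94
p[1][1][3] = 94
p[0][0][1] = 17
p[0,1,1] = 73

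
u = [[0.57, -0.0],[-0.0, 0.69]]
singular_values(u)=[0.69, 0.57]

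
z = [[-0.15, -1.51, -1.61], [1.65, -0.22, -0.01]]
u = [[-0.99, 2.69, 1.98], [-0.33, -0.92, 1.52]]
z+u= [[-1.14, 1.18, 0.37], [1.32, -1.14, 1.51]]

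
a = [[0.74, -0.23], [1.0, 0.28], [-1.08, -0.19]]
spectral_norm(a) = 1.66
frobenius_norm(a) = 1.70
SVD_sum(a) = [[0.70, 0.09], [1.02, 0.12], [-1.09, -0.13]] + [[0.04, -0.32], [-0.02, 0.16], [0.01, -0.06]]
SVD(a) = [[-0.43, 0.88], [-0.62, -0.44], [0.66, 0.16]] @ diag([1.65903138418524, 0.35918639490995047]) @ [[-0.99, -0.12],[0.12, -0.99]]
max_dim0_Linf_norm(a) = 1.08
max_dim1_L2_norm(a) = 1.1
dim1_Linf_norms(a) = [0.74, 1.0, 1.08]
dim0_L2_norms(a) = [1.65, 0.41]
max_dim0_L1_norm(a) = 2.82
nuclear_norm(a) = 2.02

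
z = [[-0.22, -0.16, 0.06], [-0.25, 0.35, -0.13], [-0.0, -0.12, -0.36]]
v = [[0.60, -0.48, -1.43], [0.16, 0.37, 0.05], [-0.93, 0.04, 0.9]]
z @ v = [[-0.21, 0.05, 0.36], [0.03, 0.24, 0.26], [0.32, -0.06, -0.33]]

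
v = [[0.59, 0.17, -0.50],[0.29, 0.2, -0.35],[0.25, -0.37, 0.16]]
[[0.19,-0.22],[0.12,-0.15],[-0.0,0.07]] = v@[[0.27, -0.27], [0.19, -0.38], [0.0, -0.01]]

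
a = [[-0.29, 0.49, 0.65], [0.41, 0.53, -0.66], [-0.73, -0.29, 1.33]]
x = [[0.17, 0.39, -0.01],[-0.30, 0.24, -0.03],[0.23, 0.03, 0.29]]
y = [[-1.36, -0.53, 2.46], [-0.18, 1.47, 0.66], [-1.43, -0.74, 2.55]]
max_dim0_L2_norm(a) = 1.62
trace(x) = 0.70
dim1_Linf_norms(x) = [0.39, 0.3, 0.29]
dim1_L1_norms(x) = [0.57, 0.57, 0.55]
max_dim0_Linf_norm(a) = 1.33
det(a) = -0.01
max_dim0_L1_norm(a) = 2.64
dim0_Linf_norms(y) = [1.43, 1.47, 2.55]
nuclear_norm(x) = 1.13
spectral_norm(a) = 1.87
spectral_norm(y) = 4.17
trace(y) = 2.66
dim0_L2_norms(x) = [0.41, 0.46, 0.29]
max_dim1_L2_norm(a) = 1.54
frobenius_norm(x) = 0.68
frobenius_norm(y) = 4.46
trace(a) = 1.57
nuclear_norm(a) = 2.60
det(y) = -0.01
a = x @ y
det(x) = 0.04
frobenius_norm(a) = 2.00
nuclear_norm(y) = 5.76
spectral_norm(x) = 0.46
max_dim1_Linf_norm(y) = 2.55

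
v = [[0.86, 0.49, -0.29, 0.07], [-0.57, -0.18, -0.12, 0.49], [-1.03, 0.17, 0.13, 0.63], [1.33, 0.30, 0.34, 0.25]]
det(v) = 0.27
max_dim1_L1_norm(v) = 2.22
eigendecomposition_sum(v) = [[0.1j, (0.08-0.03j), -0.02+0.06j, (-0.01-0.05j)], [(-0.26-0.2j), -0.10+0.30j, (-0.12-0.2j), (0.17+0.09j)], [(-0.23+0.07j), 0.13+0.19j, (-0.17-0.01j), (0.13-0.06j)], [0.23+0.01j, (-0.07-0.21j), (0.15+0.06j), -0.13+0.02j]] + [[0.00-0.10j,  0.08+0.03j,  (-0.02-0.06j),  (-0.01+0.05j)], [(-0.26+0.2j),  -0.10-0.30j,  (-0.12+0.2j),  (0.17-0.09j)], [(-0.23-0.07j),  (0.13-0.19j),  -0.17+0.01j,  0.13+0.06j], [0.23-0.01j,  (-0.07+0.21j),  (0.15-0.06j),  (-0.13-0.02j)]] + [[(0.97-0j), 0.35-0.00j, (-0.34+0j), 0.03+0.00j], [(0.23-0j), 0.08-0.00j, -0.08+0.00j, 0.01+0.00j], [(0.15-0j), 0.05-0.00j, (-0.05+0j), 0j], [(1.75-0j), (0.62-0j), (-0.61+0j), (0.06+0j)]] + [[(-0.12+0j), -0.03+0.00j, (0.09-0j), 0.06-0.00j], [(-0.28+0j), -0.06+0.00j, (0.21-0j), (0.15-0j)], [(-0.72+0j), -0.15+0.00j, (0.52-0j), (0.37-0j)], [-0.88+0.00j, -0.19+0.00j, 0.65-0.00j, (0.46-0j)]]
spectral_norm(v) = 2.03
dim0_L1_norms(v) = [3.79, 1.14, 0.88, 1.44]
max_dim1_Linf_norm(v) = 1.33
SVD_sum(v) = [[0.88,0.17,0.03,-0.13],  [-0.64,-0.13,-0.02,0.10],  [-1.02,-0.2,-0.03,0.15],  [1.28,0.25,0.04,-0.19]] + [[0.01, 0.11, 0.04, 0.23], [0.01, 0.13, 0.05, 0.28], [0.03, 0.25, 0.10, 0.54], [0.02, 0.19, 0.08, 0.42]] + [[-0.03, 0.21, -0.36, -0.03], [-0.0, 0.01, -0.02, -0.00], [-0.0, 0.01, -0.01, -0.00], [0.02, -0.13, 0.23, 0.02]] + [[-0.0, 0.0, 0.00, -0.0], [0.06, -0.2, -0.13, 0.11], [-0.03, 0.11, 0.07, -0.06], [0.00, -0.01, -0.01, 0.01]]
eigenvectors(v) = [[(0.13+0.15j), (0.13-0.15j), 0.48+0.00j, 0.10+0.00j], [-0.69+0.00j, (-0.69-0j), 0.11+0.00j, 0.24+0.00j], [(-0.3+0.41j), -0.30-0.41j, 0.08+0.00j, (0.61+0j)], [0.39-0.29j, (0.39+0.29j), (0.87+0j), (0.75+0j)]]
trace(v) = 1.06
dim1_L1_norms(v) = [1.71, 1.36, 1.96, 2.22]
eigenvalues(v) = [(-0.4+0.4j), (-0.4-0.4j), (1.06+0j), (0.8+0j)]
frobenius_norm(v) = 2.28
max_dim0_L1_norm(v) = 3.79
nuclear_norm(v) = 3.71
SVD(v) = [[-0.45, -0.3, 0.84, -0.01], [0.33, -0.37, 0.05, 0.87], [0.52, -0.7, 0.02, -0.49], [-0.65, -0.54, -0.53, 0.05]] @ diag([2.0308259147009027, 0.8674297031343284, 0.4984119257213636, 0.3098344180336596]) @ [[-0.97,-0.19,-0.03,0.14], [-0.05,-0.41,-0.17,-0.89], [-0.08,0.50,-0.86,-0.07], [0.22,-0.74,-0.48,0.42]]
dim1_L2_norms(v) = [1.03, 0.78, 1.23, 1.43]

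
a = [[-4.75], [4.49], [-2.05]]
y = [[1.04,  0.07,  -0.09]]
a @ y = [[-4.94, -0.33, 0.43], [4.67, 0.31, -0.4], [-2.13, -0.14, 0.18]]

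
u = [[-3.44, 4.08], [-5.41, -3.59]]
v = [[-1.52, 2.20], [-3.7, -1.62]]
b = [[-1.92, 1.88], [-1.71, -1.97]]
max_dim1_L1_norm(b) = 3.8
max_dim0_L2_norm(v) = 4.0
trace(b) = -3.89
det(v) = 10.60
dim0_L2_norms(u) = [6.41, 5.43]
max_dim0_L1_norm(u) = 8.85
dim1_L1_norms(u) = [7.52, 9.0]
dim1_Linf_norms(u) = [4.08, 5.41]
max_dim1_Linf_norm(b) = 1.97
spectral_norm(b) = 2.74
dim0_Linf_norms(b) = [1.92, 1.97]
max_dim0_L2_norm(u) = 6.41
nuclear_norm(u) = 11.81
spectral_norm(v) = 4.09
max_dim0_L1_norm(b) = 3.85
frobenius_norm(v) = 4.84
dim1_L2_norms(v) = [2.67, 4.04]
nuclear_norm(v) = 6.68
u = v + b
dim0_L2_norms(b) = [2.57, 2.72]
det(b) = 7.00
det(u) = 34.42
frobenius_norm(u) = 8.40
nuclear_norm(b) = 5.29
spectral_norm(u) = 6.57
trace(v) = -3.14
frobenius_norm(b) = 3.75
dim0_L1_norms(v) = [5.22, 3.82]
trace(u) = -7.03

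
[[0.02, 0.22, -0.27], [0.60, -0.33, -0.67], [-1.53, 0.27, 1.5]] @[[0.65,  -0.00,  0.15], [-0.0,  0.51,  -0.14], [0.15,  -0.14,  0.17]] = [[-0.03, 0.15, -0.07],[0.29, -0.07, 0.02],[-0.77, -0.07, -0.01]]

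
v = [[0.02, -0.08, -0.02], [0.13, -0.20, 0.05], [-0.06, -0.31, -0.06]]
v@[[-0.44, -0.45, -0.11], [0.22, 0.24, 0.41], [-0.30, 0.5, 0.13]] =[[-0.02, -0.04, -0.04], [-0.12, -0.08, -0.09], [-0.02, -0.08, -0.13]]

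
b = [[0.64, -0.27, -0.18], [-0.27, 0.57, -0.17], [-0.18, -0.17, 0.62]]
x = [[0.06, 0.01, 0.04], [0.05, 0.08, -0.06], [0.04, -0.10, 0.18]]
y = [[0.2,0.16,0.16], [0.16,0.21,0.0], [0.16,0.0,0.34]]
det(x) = 0.00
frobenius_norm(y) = 0.55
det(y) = 0.00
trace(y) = 0.75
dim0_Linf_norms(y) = [0.2, 0.21, 0.34]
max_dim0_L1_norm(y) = 0.52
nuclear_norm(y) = 0.75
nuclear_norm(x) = 0.33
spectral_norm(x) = 0.23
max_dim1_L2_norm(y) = 0.38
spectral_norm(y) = 0.48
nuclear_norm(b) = 1.83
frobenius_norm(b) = 1.18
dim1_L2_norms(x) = [0.07, 0.11, 0.21]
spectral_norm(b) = 0.88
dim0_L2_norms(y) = [0.3, 0.26, 0.38]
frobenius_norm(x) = 0.25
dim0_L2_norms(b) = [0.72, 0.65, 0.67]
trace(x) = 0.32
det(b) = 0.13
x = y @ b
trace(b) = 1.83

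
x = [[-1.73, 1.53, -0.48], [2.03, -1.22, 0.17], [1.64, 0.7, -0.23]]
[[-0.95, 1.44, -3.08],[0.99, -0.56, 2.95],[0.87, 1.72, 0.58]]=x @ [[0.54, 0.43, 0.82], [0.17, 0.97, -1.03], [0.57, -1.46, 0.17]]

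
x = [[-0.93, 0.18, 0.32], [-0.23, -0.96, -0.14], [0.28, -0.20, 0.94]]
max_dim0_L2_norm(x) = 1.0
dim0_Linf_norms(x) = [0.93, 0.96, 0.94]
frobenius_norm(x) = 1.73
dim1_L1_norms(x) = [1.43, 1.33, 1.42]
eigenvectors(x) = [[0.15+0.00j, -0.01+0.70j, (-0.01-0.7j)], [(-0.09+0j), (-0.7+0j), (-0.7-0j)], [(0.98+0j), -0.06-0.11j, (-0.06+0.11j)]]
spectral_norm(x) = 1.00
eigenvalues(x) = [(1+0j), (-0.98+0.21j), (-0.98-0.21j)]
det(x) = 1.00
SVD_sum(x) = [[-0.14, 0.18, 0.53], [0.09, -0.12, -0.34], [-0.18, 0.23, 0.67]] + [[-0.65, 0.26, -0.27],[0.08, -0.03, 0.03],[0.56, -0.23, 0.23]] + [[-0.13,-0.27,0.06], [-0.4,-0.81,0.17], [-0.1,-0.2,0.04]]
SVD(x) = [[0.58,-0.76,-0.31], [-0.37,0.09,-0.92], [0.72,0.65,-0.23]] @ diag([1.0037855598789052, 0.9981706982932784, 0.9959266071590313]) @ [[-0.25, 0.32, 0.92], [0.87, -0.35, 0.36], [0.43, 0.88, -0.19]]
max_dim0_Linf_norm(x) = 0.96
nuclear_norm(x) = 3.00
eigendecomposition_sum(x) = [[(0.02+0j),-0.01-0.00j,0.15+0.00j], [-0.01+0.00j,(0.01+0j),(-0.09-0j)], [0.15+0.00j,(-0.09-0j),0.97+0.00j]] + [[(-0.48+0.1j), 0.10+0.49j, 0.08+0.03j], [(-0.11-0.48j), -0.48+0.11j, -0.03+0.08j], [(0.06-0.06j), -0.06-0.07j, (-0.02+0j)]] + [[(-0.48-0.1j),0.10-0.49j,(0.08-0.03j)], [-0.11+0.48j,-0.48-0.11j,(-0.03-0.08j)], [(0.06+0.06j),(-0.06+0.07j),(-0.02-0j)]]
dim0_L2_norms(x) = [1.0, 1.0, 1.0]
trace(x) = -0.95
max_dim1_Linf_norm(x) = 0.96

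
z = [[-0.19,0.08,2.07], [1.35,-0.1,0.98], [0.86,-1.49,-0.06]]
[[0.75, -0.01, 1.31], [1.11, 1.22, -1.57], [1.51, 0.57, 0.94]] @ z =[[0.97, -1.89, 1.46],  [0.09, 2.31, 3.59],  [1.29, -1.34, 3.63]]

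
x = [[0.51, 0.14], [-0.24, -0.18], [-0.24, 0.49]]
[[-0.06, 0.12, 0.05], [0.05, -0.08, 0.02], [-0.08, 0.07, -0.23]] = x @ [[-0.07,0.18,0.19], [-0.2,0.23,-0.37]]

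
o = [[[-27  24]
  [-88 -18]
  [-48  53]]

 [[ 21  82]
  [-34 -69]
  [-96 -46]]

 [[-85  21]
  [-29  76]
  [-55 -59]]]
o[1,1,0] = -34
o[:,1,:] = [[-88, -18], [-34, -69], [-29, 76]]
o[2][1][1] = 76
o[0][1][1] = -18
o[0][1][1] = -18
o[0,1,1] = -18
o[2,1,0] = -29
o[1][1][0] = -34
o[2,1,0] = -29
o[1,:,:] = [[21, 82], [-34, -69], [-96, -46]]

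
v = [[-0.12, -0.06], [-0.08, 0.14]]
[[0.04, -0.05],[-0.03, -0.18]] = v@ [[-0.20, 0.79],[-0.35, -0.81]]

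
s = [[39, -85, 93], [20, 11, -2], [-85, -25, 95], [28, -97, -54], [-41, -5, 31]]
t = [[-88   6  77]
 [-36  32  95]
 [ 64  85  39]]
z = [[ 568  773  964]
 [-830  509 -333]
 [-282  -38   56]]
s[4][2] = 31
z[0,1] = 773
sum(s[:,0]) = -39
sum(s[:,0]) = -39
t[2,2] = 39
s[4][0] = -41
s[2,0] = -85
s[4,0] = -41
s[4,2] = 31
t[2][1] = 85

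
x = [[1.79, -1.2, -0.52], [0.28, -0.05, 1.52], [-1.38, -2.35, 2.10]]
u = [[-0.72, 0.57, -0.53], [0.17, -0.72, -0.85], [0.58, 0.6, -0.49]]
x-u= [[2.51, -1.77, 0.01], [0.11, 0.67, 2.37], [-1.96, -2.95, 2.59]]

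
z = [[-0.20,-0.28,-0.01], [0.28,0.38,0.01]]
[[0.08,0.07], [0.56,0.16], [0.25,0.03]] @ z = [[0.0,0.0,-0.0], [-0.07,-0.1,-0.0], [-0.04,-0.06,-0.00]]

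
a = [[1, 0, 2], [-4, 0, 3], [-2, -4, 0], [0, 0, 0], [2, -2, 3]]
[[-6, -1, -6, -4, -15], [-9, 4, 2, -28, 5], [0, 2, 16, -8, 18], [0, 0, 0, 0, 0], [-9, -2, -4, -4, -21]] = a @[[0, -1, -2, 4, -5], [0, 0, -3, 0, -2], [-3, 0, -2, -4, -5]]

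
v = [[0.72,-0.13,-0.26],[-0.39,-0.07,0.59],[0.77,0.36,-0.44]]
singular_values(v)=[1.34, 0.36, 0.3]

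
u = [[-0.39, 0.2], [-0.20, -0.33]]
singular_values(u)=[0.44, 0.38]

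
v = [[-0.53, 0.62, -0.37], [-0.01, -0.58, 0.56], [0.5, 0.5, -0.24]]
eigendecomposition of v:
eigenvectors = [[0.09+0.00j, 0.79+0.00j, 0.79-0.00j], [0.59+0.00j, -0.36+0.31j, (-0.36-0.31j)], [0.80+0.00j, -0.10-0.38j, -0.10+0.38j]]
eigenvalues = [(0.18+0j), (-0.77+0.42j), (-0.77-0.42j)]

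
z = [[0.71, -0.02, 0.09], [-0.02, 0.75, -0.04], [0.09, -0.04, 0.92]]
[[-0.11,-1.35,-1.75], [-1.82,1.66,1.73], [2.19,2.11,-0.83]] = z@ [[-0.52, -2.17, -2.33], [-2.32, 2.29, 2.22], [2.33, 2.61, -0.58]]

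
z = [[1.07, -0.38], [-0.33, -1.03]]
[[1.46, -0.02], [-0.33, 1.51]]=z @[[1.33, -0.48], [-0.11, -1.31]]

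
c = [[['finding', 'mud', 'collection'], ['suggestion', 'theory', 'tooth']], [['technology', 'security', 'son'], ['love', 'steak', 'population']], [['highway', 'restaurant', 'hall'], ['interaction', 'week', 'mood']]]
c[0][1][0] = 'suggestion'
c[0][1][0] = 'suggestion'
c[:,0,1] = ['mud', 'security', 'restaurant']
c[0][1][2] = 'tooth'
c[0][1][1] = 'theory'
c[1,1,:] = ['love', 'steak', 'population']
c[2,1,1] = 'week'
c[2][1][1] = 'week'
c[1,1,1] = 'steak'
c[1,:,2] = ['son', 'population']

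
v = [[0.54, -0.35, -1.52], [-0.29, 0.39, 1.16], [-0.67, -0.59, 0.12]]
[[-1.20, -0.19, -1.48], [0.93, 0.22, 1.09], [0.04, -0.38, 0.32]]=v@[[0.30, -0.26, -1.44], [-0.22, 0.91, 1.14], [0.95, -0.18, 0.2]]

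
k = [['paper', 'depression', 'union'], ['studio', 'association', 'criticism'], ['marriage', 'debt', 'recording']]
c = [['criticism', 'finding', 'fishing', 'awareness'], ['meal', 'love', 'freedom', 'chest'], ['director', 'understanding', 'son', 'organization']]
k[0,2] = 'union'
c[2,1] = 'understanding'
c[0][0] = 'criticism'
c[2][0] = 'director'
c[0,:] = ['criticism', 'finding', 'fishing', 'awareness']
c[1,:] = ['meal', 'love', 'freedom', 'chest']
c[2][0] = 'director'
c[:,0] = ['criticism', 'meal', 'director']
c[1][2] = 'freedom'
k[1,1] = 'association'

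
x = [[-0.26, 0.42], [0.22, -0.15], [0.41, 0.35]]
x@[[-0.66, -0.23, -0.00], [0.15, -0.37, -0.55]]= [[0.23, -0.1, -0.23], [-0.17, 0.00, 0.08], [-0.22, -0.22, -0.19]]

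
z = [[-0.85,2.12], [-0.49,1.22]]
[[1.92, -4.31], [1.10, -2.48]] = z@[[1.46, 1.06], [1.49, -1.61]]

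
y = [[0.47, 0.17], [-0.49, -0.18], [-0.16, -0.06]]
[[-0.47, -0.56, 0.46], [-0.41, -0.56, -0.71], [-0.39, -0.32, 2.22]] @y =[[-0.02,  -0.01], [0.20,  0.07], [-0.38,  -0.14]]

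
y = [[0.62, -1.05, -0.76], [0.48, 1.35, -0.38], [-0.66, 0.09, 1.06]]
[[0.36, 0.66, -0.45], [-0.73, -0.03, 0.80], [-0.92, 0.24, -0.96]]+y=[[0.98,-0.39,-1.21], [-0.25,1.32,0.42], [-1.58,0.33,0.10]]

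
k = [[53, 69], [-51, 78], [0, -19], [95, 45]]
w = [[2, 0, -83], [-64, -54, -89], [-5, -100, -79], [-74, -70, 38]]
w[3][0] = -74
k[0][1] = 69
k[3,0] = 95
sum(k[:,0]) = 97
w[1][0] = -64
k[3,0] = 95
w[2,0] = -5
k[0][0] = 53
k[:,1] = [69, 78, -19, 45]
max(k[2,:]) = 0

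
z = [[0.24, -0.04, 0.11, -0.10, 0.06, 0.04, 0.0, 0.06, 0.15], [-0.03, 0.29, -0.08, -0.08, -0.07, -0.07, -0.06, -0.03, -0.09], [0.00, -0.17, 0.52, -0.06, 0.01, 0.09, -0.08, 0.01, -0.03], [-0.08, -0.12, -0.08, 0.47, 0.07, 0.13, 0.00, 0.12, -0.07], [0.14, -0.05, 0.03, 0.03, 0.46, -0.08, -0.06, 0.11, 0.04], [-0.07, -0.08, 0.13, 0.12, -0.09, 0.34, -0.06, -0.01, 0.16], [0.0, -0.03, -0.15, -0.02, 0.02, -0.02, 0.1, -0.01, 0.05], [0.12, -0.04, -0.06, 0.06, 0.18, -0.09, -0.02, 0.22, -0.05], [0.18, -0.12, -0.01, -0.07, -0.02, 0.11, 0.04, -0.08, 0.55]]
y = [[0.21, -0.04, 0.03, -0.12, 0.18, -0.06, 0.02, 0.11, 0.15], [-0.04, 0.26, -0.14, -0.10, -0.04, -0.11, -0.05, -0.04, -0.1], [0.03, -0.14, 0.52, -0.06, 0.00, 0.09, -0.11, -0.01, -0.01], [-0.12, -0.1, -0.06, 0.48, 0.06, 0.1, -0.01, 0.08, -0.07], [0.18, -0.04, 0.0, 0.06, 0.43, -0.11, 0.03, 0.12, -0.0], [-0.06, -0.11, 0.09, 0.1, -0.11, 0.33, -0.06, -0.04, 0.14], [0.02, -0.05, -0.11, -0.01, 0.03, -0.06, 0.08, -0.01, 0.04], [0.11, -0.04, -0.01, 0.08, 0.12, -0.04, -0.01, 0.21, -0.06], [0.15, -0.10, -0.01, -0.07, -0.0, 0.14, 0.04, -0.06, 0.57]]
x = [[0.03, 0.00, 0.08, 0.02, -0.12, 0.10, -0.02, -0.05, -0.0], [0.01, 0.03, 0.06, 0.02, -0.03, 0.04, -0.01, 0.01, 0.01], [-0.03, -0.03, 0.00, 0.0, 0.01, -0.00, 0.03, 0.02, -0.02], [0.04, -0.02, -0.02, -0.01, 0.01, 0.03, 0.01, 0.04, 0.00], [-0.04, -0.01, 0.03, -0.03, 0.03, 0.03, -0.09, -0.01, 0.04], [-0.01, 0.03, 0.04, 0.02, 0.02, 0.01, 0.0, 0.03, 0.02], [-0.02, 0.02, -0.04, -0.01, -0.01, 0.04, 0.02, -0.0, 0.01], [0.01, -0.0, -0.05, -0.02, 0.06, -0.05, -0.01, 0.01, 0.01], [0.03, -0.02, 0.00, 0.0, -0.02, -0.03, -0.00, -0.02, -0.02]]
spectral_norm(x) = 0.22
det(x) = -0.00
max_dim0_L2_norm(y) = 0.62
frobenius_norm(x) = 0.30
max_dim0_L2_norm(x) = 0.14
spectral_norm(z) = 0.75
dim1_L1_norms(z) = [0.8, 0.8, 0.97, 1.14, 1.0, 1.06, 0.4, 0.84, 1.18]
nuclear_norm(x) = 0.66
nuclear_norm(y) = 3.09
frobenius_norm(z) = 1.35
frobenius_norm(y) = 1.34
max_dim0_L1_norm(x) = 0.33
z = x + y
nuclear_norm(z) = 3.27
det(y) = -0.00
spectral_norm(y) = 0.74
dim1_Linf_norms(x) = [0.12, 0.06, 0.03, 0.04, 0.09, 0.04, 0.04, 0.06, 0.03]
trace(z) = 3.19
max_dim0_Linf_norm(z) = 0.55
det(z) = 0.00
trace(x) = 0.10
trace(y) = 3.09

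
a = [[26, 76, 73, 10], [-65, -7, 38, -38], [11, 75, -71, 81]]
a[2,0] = 11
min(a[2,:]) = -71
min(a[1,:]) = -65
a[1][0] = -65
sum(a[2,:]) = 96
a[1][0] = -65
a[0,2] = 73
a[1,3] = -38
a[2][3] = 81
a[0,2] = 73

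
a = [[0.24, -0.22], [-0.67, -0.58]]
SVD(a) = [[-0.05, 1.0],[1.0, 0.05]] @ diag([0.8870844120282022, 0.3230808659400594]) @ [[-0.77, -0.64], [0.64, -0.77]]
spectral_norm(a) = 0.89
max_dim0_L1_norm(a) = 0.91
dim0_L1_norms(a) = [0.91, 0.8]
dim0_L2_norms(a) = [0.71, 0.62]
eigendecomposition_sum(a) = [[0.34, -0.08],[-0.23, 0.05]] + [[-0.1,-0.14], [-0.44,-0.63]]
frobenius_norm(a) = 0.94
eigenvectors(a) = [[0.82, 0.22],[-0.57, 0.98]]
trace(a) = -0.34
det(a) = -0.29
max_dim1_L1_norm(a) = 1.25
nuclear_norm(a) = 1.21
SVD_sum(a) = [[0.03, 0.03], [-0.68, -0.57]] + [[0.21, -0.25], [0.01, -0.01]]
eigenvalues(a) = [0.39, -0.73]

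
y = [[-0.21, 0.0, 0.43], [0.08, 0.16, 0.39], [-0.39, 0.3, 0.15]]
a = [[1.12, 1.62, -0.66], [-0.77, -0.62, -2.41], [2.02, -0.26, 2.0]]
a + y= [[0.91, 1.62, -0.23], [-0.69, -0.46, -2.02], [1.63, 0.04, 2.15]]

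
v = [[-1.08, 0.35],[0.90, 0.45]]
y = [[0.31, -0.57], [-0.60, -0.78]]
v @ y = [[-0.54, 0.34], [0.01, -0.86]]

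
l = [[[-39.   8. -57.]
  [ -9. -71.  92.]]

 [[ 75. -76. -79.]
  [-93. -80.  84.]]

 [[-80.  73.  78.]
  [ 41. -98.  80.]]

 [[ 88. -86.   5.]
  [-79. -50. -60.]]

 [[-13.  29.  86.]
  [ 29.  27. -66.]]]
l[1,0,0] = 75.0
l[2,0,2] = 78.0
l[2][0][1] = 73.0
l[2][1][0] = 41.0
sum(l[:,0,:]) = 12.0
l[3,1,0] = -79.0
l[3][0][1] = -86.0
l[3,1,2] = -60.0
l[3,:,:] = [[88.0, -86.0, 5.0], [-79.0, -50.0, -60.0]]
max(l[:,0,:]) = 88.0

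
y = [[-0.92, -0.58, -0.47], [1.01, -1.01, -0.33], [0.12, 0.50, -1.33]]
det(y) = -2.44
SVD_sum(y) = [[-0.27,0.19,0.05], [1.16,-0.82,-0.23], [0.02,-0.01,-0.0]] + [[-0.03, 0.07, -0.42], [-0.01, 0.01, -0.08], [-0.10, 0.24, -1.36]] + [[-0.62, -0.85, -0.11], [-0.15, -0.20, -0.03], [0.2, 0.27, 0.03]]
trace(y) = -3.26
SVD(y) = [[0.23, 0.29, -0.93],[-0.97, 0.05, -0.22],[-0.02, 0.96, 0.3]] @ diag([1.48121261493315, 1.4508636304634275, 1.1345060225320027]) @ [[-0.81,0.57,0.16],[-0.07,0.18,-0.98],[0.59,0.8,0.10]]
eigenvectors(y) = [[0.15+0.56j, 0.15-0.56j, (0.42+0j)],[0.72+0.00j, (0.72-0j), (-0.31+0j)],[(0.21-0.31j), (0.21+0.31j), 0.85+0.00j]]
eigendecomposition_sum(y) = [[(-0.32+0.42j), (-0.39-0.25j), (0.01-0.3j)], [0.40+0.52j, (-0.43+0.39j), -0.35-0.11j], [(0.34-0.02j), (0.04+0.3j), -0.15+0.12j]] + [[(-0.32-0.42j), (-0.39+0.25j), (0.01+0.3j)],[0.40-0.52j, (-0.43-0.39j), -0.35+0.11j],[0.34+0.02j, (0.04-0.3j), (-0.15-0.12j)]] + [[(-0.27-0j), 0.20-0.00j, -0.50+0.00j], [(0.2+0j), -0.15+0.00j, 0.37-0.00j], [(-0.56-0j), (0.42-0j), -1.03+0.00j]]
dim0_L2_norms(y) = [1.37, 1.27, 1.45]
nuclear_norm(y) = 4.07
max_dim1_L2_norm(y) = 1.47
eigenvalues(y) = [(-0.9+0.93j), (-0.9-0.93j), (-1.45+0j)]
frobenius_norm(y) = 2.36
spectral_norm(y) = 1.48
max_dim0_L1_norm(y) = 2.13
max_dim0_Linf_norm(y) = 1.33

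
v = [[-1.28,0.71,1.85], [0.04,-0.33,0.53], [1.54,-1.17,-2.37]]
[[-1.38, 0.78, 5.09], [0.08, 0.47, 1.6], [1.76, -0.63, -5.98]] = v @ [[0.82,-0.83,-1.56], [-0.26,-1.1,-1.46], [-0.08,0.27,2.23]]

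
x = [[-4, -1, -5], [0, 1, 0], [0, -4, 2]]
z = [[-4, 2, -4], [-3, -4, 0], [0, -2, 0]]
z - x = [[0, 3, 1], [-3, -5, 0], [0, 2, -2]]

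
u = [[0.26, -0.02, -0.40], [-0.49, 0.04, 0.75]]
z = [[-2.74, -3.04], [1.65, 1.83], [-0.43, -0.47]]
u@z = [[-0.57, -0.64], [1.09, 1.21]]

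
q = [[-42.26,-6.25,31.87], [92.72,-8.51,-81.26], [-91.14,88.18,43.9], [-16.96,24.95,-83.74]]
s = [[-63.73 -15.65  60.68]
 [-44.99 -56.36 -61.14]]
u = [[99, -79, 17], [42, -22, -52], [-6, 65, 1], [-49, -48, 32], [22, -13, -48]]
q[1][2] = -81.26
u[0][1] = -79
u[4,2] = -48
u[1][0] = 42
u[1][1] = -22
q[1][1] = -8.51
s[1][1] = -56.36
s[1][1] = -56.36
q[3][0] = -16.96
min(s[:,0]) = -63.73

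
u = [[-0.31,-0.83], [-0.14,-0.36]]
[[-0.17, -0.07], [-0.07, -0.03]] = u @ [[-0.09, -0.04], [0.24, 0.1]]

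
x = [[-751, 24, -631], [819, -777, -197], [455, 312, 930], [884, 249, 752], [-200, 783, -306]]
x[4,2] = -306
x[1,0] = 819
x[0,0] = -751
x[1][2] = -197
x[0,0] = -751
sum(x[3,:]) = 1885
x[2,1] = 312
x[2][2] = 930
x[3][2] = 752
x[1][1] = -777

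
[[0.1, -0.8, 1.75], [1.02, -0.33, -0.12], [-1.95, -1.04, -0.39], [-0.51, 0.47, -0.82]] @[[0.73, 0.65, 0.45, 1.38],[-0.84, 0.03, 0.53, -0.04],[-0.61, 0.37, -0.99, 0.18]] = [[-0.32, 0.69, -2.11, 0.48], [1.1, 0.61, 0.40, 1.40], [-0.31, -1.44, -1.04, -2.72], [-0.27, -0.62, 0.83, -0.87]]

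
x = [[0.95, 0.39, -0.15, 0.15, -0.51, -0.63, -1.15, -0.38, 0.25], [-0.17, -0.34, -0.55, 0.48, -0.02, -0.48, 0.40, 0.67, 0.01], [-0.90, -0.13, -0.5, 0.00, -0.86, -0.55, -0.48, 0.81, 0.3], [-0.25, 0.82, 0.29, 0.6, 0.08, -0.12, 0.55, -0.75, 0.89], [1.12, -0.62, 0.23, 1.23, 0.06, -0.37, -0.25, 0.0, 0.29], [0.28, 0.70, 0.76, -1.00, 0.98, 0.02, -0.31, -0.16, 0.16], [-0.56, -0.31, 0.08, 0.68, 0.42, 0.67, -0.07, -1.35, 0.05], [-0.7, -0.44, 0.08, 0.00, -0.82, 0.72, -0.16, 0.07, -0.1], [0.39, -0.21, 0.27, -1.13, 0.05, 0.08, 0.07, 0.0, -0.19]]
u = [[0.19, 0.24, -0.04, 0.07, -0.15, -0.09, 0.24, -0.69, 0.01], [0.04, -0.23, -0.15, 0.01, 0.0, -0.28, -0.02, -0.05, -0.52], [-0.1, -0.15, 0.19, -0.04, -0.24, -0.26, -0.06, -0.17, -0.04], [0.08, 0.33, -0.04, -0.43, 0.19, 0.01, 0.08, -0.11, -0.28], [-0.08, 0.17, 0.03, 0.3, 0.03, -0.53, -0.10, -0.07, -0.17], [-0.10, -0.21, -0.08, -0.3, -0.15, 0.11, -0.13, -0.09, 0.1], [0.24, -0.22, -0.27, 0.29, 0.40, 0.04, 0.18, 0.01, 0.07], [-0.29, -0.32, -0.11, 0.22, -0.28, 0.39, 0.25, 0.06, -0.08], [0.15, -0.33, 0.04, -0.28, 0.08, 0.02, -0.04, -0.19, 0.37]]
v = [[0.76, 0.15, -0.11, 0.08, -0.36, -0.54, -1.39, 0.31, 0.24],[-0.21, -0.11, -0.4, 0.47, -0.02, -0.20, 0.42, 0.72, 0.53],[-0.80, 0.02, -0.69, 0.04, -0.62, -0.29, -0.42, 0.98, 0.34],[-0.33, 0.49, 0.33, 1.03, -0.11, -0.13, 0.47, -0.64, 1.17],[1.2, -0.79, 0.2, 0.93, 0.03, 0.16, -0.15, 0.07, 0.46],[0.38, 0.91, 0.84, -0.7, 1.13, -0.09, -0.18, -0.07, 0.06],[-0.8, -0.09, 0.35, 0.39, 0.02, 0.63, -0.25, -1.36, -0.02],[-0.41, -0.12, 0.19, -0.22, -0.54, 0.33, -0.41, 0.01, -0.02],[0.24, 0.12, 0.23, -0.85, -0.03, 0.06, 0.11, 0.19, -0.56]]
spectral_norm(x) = 2.59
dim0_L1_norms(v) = [5.13, 2.8, 3.34, 4.71, 2.86, 2.43, 3.8, 4.35, 3.4]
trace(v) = 0.13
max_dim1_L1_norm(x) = 4.56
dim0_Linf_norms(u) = [0.29, 0.33, 0.27, 0.43, 0.4, 0.53, 0.25, 0.69, 0.52]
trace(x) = 0.60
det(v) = -0.00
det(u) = -0.00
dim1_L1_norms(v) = [3.94, 3.08, 4.2, 4.7, 3.99, 4.36, 3.91, 2.25, 2.39]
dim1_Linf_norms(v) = [1.39, 0.72, 0.98, 1.17, 1.2, 1.13, 1.36, 0.54, 0.85]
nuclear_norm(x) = 12.60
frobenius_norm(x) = 4.93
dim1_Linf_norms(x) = [1.15, 0.67, 0.9, 0.89, 1.23, 1.0, 1.35, 0.82, 1.13]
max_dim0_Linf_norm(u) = 0.69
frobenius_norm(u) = 1.96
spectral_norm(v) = 2.48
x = u + v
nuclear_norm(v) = 11.63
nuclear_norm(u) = 5.04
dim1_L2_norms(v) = [1.77, 1.21, 1.68, 1.88, 1.8, 1.87, 1.8, 0.91, 1.1]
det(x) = -0.58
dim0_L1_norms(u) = [1.27, 2.2, 0.95, 1.94, 1.52, 1.73, 1.1, 1.44, 1.64]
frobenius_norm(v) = 4.79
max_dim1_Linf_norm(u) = 0.69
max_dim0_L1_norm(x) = 5.32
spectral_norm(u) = 1.01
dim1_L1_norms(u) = [1.72, 1.3, 1.25, 1.55, 1.48, 1.27, 1.72, 2.0, 1.5]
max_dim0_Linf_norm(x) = 1.35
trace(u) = 0.47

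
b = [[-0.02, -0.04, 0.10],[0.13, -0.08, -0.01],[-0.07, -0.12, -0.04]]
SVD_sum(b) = [[0.0, -0.00, -0.0], [0.09, -0.11, -0.02], [0.03, -0.04, -0.01]] + [[-0.03, -0.02, -0.00],  [0.04, 0.03, 0.0],  [-0.10, -0.09, -0.01]] + [[0.0, -0.01, 0.1], [0.00, -0.0, 0.01], [-0.0, 0.0, -0.02]]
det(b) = -0.00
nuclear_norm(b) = 0.41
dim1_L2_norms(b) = [0.11, 0.15, 0.14]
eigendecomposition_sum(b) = [[-0.00+0.06j, -0.04+0.01j, 0.04+0.01j], [(0.04+0.02j), (-0+0.03j), 0.02-0.02j], [(-0.06+0.02j), (-0.03-0.03j), 0.00+0.04j]] + [[(-0-0.06j), (-0.04-0.01j), 0.04-0.01j], [0.04-0.02j, -0.00-0.03j, 0.02+0.02j], [(-0.06-0.02j), (-0.03+0.03j), 0.00-0.04j]] + [[-0.02-0.00j, (0.03-0j), (0.02-0j)], [0.05+0.00j, -0.07+0.00j, -0.05+0.00j], [0.04+0.00j, -0.07+0.00j, (-0.05+0j)]]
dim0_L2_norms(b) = [0.15, 0.15, 0.11]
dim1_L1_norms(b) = [0.16, 0.22, 0.23]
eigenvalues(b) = [0.13j, -0.13j, (-0.14+0j)]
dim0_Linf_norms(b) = [0.13, 0.12, 0.1]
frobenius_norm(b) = 0.24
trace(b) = -0.14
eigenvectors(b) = [[(0.2-0.56j), 0.20+0.56j, -0.29+0.00j], [(-0.33-0.36j), -0.33+0.36j, 0.71+0.00j], [0.64+0.00j, 0.64-0.00j, 0.64+0.00j]]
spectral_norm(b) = 0.15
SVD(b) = [[0.03, -0.23, -0.97],  [0.94, 0.32, -0.05],  [0.33, -0.92, 0.23]] @ diag([0.15394440943832538, 0.14541308847602546, 0.10703341769068574]) @ [[0.65, -0.75, -0.13], [0.76, 0.64, 0.07], [-0.03, 0.14, -0.99]]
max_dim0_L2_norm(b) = 0.15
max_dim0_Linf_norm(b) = 0.13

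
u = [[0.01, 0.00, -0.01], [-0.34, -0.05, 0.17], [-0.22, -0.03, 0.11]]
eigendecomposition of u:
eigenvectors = [[-0.07, 0.15, 0.31], [0.83, 0.87, -0.87], [0.56, 0.46, 0.38]]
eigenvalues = [0.09, -0.02, -0.0]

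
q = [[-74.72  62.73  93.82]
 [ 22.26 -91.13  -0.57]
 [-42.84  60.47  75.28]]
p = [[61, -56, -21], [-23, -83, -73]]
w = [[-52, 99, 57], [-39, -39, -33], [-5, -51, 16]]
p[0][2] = -21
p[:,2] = [-21, -73]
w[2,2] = 16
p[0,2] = -21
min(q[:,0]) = -74.72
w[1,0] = -39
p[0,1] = -56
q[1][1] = -91.13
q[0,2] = 93.82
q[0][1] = 62.73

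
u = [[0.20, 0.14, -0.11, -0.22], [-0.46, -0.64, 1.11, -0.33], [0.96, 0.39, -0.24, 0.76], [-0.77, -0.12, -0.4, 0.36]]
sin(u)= [[0.12,  0.11,  -0.1,  -0.24], [-0.20,  -0.52,  1.03,  -0.20], [0.92,  0.37,  -0.21,  0.72], [-0.74,  -0.12,  -0.37,  0.33]]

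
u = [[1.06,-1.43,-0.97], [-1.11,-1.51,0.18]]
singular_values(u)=[2.16, 1.72]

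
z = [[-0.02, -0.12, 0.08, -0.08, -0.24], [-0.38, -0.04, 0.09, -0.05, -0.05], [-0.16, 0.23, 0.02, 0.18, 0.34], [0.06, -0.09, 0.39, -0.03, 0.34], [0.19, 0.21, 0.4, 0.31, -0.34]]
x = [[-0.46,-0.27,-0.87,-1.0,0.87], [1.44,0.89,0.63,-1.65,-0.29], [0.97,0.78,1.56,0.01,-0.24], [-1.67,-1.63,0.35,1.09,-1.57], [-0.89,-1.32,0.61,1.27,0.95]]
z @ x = [[0.26, 0.41, -0.11, -0.17, -0.1], [0.33, 0.28, 0.4, 0.33, -0.31], [-0.18, -0.48, 0.59, 0.41, -0.17], [-0.03, -0.19, 0.70, 0.49, 0.35], [0.39, 0.39, 0.49, -0.63, -0.8]]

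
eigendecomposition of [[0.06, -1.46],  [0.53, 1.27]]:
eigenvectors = [[-0.86+0.00j, (-0.86-0j)],[0.35+0.37j, 0.35-0.37j]]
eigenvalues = [(0.66+0.64j), (0.66-0.64j)]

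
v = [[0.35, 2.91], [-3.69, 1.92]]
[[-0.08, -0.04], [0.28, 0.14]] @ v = [[0.12,-0.31], [-0.42,1.08]]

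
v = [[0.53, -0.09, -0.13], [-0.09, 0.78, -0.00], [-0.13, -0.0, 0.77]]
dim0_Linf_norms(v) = [0.53, 0.78, 0.77]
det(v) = 0.30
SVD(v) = [[0.44, -0.03, -0.9], [-0.56, -0.79, -0.25], [-0.7, 0.61, -0.37]] @ diag([0.851334295878041, 0.7765367521668113, 0.4521289519551476]) @ [[0.44, -0.56, -0.7], [-0.03, -0.79, 0.61], [-0.9, -0.25, -0.37]]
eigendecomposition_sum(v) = [[0.36,  0.1,  0.15],[0.1,  0.03,  0.04],[0.15,  0.04,  0.06]] + [[0.17, -0.21, -0.26], [-0.21, 0.26, 0.33], [-0.26, 0.33, 0.42]] + [[0.00, 0.02, -0.01],  [0.02, 0.49, -0.37],  [-0.01, -0.37, 0.29]]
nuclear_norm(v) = 2.08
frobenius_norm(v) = 1.24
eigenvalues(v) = [0.45, 0.85, 0.78]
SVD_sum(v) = [[0.17,-0.21,-0.26], [-0.21,0.26,0.33], [-0.26,0.33,0.42]] + [[0.00, 0.02, -0.01], [0.02, 0.49, -0.37], [-0.01, -0.37, 0.29]] + [[0.36, 0.1, 0.15], [0.1, 0.03, 0.04], [0.15, 0.04, 0.06]]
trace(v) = 2.08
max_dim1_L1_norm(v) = 0.9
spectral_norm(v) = 0.85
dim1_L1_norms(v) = [0.75, 0.87, 0.9]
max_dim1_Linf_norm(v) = 0.78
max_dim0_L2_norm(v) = 0.79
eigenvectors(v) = [[-0.9,-0.44,-0.03], [-0.25,0.56,-0.79], [-0.37,0.70,0.61]]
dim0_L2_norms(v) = [0.55, 0.79, 0.78]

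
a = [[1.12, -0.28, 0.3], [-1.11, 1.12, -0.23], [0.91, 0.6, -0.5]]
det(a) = -0.76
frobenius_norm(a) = 2.32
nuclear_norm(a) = 3.49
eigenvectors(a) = [[-0.16, -0.44, 0.18],[0.03, 0.90, 0.83],[0.99, 0.06, 0.54]]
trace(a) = 1.74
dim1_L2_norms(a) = [1.19, 1.59, 1.2]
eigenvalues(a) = [-0.64, 1.65, 0.73]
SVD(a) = [[-0.59, -0.14, -0.8], [0.77, -0.39, -0.50], [-0.24, -0.91, 0.34]] @ diag([1.961478997423075, 1.203361428100088, 0.32376135660249367]) @ [[-0.88, 0.45, -0.12], [-0.46, -0.79, 0.42], [-0.1, -0.42, -0.90]]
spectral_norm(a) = 1.96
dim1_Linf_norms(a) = [1.12, 1.12, 0.91]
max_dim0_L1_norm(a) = 3.14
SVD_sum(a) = [[1.02, -0.52, 0.14],[-1.34, 0.68, -0.18],[0.42, -0.21, 0.06]] + [[0.08, 0.13, -0.07],[0.21, 0.37, -0.2],[0.50, 0.86, -0.46]] + [[0.02, 0.11, 0.23], [0.02, 0.07, 0.15], [-0.01, -0.05, -0.10]]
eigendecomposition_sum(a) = [[-0.08, -0.04, 0.09], [0.01, 0.01, -0.01], [0.46, 0.27, -0.57]] + [[1.00, -0.33, 0.17], [-2.04, 0.68, -0.36], [-0.15, 0.05, -0.03]] + [[0.2,0.10,0.03], [0.91,0.44,0.14], [0.59,0.28,0.09]]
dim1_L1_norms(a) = [1.7, 2.46, 2.01]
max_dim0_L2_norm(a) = 1.82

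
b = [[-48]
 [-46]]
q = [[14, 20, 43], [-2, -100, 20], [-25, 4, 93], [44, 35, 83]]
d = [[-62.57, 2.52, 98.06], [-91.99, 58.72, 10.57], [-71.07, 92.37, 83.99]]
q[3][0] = 44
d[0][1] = 2.52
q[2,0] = -25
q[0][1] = 20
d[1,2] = 10.57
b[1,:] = [-46]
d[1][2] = 10.57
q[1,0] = -2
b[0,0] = -48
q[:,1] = [20, -100, 4, 35]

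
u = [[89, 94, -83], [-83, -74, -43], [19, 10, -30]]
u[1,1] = -74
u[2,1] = 10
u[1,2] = -43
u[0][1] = 94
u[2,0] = 19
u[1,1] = -74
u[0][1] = 94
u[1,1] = -74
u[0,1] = 94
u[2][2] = -30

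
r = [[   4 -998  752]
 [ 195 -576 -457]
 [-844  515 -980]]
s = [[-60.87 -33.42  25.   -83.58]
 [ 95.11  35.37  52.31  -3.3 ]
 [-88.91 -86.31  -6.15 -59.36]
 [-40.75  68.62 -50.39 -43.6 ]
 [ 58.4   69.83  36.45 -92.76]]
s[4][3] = -92.76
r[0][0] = 4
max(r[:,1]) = 515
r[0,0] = 4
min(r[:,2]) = -980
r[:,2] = [752, -457, -980]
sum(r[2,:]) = -1309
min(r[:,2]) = -980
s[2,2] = -6.15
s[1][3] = -3.3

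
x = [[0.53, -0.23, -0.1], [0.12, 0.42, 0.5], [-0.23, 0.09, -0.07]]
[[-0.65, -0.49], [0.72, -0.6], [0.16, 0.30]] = x @ [[-0.74, -1.17], [0.67, -0.23], [1.05, -0.73]]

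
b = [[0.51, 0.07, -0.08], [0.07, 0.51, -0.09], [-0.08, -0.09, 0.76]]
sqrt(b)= [[0.71,  0.05,  -0.05],[0.05,  0.71,  -0.06],[-0.05,  -0.06,  0.87]]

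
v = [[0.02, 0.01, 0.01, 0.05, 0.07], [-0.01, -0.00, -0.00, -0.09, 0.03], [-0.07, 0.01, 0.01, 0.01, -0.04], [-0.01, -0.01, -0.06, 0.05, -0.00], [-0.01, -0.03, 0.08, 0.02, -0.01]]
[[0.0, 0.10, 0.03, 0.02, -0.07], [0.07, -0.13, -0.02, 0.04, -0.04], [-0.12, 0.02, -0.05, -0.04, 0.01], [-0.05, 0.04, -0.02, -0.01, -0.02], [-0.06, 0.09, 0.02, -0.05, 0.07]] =v@[[1.52, -0.21, 0.79, 0.22, 0.34], [0.27, -0.14, -0.07, 0.41, -0.81], [-0.18, 0.66, 0.25, -0.27, 0.47], [-0.84, 1.55, 0.14, -0.30, 0.04], [0.21, 0.29, 0.01, 0.46, -1.02]]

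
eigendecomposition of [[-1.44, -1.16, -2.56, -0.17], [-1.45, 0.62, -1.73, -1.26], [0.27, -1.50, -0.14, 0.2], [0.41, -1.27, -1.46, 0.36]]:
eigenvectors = [[0.82+0.00j, (0.76+0j), -0.27+0.03j, -0.27-0.03j], [0.51+0.00j, -0.01+0.00j, -0.72+0.00j, -0.72-0.00j], [0.19+0.00j, -0.20+0.00j, (0.63-0.03j), (0.63+0.03j)], [0.19+0.00j, (-0.62+0j), (-0.11+0.06j), (-0.11-0.06j)]]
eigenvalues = [(-2.8+0j), (-0.63+0j), (1.42+0.1j), (1.42-0.1j)]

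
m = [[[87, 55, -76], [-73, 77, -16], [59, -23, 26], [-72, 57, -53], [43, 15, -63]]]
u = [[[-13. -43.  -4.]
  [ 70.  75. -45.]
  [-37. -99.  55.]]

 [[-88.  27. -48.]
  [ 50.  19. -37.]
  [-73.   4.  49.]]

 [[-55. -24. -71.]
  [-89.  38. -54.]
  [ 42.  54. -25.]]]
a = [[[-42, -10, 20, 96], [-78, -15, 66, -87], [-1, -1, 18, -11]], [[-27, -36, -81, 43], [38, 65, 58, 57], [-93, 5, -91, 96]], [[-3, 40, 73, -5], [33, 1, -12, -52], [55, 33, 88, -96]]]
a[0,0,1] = -10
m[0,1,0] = -73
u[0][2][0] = -37.0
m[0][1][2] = -16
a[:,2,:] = [[-1, -1, 18, -11], [-93, 5, -91, 96], [55, 33, 88, -96]]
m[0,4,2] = -63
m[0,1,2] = -16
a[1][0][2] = -81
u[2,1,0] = -89.0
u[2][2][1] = 54.0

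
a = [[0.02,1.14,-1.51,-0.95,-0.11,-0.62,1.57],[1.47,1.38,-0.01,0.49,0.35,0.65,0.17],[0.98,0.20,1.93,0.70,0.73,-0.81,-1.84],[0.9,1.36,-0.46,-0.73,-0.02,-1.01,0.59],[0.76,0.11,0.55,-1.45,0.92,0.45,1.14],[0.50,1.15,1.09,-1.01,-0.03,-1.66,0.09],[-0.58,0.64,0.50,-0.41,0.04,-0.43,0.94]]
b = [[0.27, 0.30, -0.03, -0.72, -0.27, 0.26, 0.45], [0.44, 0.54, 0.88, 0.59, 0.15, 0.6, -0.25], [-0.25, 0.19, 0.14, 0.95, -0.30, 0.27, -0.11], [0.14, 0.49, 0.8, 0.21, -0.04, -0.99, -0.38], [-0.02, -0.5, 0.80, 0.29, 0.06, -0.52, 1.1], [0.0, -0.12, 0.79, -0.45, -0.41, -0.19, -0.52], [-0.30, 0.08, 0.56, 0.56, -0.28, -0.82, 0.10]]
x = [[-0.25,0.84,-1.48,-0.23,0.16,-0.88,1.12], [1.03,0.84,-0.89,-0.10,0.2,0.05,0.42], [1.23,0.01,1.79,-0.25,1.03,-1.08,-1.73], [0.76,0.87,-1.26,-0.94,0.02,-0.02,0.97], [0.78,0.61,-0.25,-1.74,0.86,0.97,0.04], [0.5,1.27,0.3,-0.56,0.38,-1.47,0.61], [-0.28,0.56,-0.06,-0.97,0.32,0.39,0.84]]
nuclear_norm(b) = 7.79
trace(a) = 2.80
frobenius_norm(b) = 3.41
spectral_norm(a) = 4.14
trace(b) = 1.13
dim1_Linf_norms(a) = [1.57, 1.47, 1.93, 1.36, 1.45, 1.66, 0.94]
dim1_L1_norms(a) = [5.92, 4.52, 7.19, 5.07, 5.38, 5.53, 3.54]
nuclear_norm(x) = 12.31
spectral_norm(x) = 4.06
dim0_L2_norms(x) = [2.04, 2.11, 2.82, 2.3, 1.45, 2.28, 2.54]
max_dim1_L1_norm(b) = 3.45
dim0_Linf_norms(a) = [1.47, 1.38, 1.93, 1.45, 0.92, 1.66, 1.84]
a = b + x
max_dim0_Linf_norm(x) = 1.79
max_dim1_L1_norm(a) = 7.19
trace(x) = 1.67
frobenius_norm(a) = 6.40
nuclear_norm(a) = 13.58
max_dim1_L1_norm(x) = 7.12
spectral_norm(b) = 2.14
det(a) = 1.45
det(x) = 1.10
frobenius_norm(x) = 5.97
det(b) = -0.11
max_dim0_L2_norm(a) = 2.9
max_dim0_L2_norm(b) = 1.74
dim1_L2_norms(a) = [2.71, 2.21, 3.13, 2.18, 2.31, 2.56, 1.49]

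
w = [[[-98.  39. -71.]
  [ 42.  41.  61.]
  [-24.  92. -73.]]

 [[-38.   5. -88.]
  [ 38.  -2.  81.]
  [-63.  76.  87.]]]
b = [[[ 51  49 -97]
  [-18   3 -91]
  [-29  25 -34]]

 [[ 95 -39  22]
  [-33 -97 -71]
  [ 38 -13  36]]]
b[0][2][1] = 25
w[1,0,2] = -88.0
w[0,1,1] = 41.0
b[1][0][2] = 22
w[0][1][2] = 61.0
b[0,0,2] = -97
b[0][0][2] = -97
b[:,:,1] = [[49, 3, 25], [-39, -97, -13]]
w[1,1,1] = -2.0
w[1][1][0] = 38.0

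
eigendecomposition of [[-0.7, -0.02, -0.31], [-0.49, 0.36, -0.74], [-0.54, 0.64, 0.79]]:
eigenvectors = [[(0.88+0j), -0.10-0.10j, -0.10+0.10j], [(0.46+0j), (-0.72+0j), (-0.72-0j)], [(0.12+0j), (0.3+0.61j), 0.30-0.61j]]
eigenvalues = [(-0.75+0j), (0.6+0.56j), (0.6-0.56j)]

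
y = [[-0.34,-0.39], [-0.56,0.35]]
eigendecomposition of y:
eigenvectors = [[-0.86, 0.39], [-0.52, -0.92]]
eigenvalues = [-0.58, 0.59]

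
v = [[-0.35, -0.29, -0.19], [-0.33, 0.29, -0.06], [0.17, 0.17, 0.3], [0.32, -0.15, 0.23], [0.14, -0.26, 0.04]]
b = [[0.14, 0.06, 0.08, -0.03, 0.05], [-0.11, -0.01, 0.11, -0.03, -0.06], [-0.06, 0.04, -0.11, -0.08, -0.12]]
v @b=[[-0.01, -0.03, -0.04, 0.03, 0.02], [-0.07, -0.03, 0.01, 0.01, -0.03], [-0.01, 0.02, -0.00, -0.03, -0.04], [0.05, 0.03, -0.02, -0.02, -0.0], [0.05, 0.01, -0.02, 0.00, 0.02]]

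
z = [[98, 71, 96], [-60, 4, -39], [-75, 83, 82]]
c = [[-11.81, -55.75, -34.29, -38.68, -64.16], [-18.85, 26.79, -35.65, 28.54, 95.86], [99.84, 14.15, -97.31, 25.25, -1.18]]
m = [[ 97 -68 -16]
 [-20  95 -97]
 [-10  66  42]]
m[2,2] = 42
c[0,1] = -55.75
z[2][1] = 83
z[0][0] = 98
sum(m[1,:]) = -22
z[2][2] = 82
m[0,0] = 97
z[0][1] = 71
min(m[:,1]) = -68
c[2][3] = 25.25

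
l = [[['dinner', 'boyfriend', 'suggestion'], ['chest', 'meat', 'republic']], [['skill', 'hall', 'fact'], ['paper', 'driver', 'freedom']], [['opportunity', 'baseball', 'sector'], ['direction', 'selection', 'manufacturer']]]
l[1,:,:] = [['skill', 'hall', 'fact'], ['paper', 'driver', 'freedom']]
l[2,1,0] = 'direction'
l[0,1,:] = ['chest', 'meat', 'republic']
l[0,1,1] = 'meat'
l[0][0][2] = 'suggestion'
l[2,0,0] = 'opportunity'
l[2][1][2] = 'manufacturer'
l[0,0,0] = 'dinner'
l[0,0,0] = 'dinner'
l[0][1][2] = 'republic'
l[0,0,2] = 'suggestion'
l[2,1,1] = 'selection'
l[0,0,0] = 'dinner'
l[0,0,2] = 'suggestion'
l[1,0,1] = 'hall'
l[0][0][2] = 'suggestion'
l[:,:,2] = [['suggestion', 'republic'], ['fact', 'freedom'], ['sector', 'manufacturer']]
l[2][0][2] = 'sector'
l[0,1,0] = 'chest'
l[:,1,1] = ['meat', 'driver', 'selection']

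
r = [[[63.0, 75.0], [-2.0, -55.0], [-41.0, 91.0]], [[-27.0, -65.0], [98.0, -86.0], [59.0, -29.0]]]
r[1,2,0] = 59.0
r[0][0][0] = 63.0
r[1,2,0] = 59.0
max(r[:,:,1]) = 91.0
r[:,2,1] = [91.0, -29.0]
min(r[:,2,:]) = -41.0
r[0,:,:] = [[63.0, 75.0], [-2.0, -55.0], [-41.0, 91.0]]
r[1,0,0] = -27.0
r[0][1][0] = -2.0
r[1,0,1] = -65.0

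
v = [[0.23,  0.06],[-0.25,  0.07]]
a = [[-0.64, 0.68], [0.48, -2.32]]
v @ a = [[-0.12, 0.02], [0.19, -0.33]]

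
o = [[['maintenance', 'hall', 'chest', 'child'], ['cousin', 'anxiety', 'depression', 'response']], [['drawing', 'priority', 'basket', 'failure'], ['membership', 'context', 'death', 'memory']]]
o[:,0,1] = ['hall', 'priority']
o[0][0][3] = 'child'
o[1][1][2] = 'death'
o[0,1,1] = 'anxiety'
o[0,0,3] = 'child'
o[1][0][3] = 'failure'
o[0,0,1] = 'hall'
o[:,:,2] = [['chest', 'depression'], ['basket', 'death']]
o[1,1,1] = 'context'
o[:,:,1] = [['hall', 'anxiety'], ['priority', 'context']]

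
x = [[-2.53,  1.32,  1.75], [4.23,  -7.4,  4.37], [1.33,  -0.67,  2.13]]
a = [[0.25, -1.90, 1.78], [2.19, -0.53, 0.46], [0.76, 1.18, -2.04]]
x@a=[[3.59, 6.17, -7.47], [-11.83, 1.04, -4.79], [0.48, 0.34, -2.29]]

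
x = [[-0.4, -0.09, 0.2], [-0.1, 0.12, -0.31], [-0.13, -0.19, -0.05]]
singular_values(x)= [0.49, 0.34, 0.18]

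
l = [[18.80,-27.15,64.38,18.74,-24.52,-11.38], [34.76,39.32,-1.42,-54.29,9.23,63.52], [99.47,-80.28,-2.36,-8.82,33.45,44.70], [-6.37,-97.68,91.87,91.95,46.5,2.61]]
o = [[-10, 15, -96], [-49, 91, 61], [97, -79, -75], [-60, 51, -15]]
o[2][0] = 97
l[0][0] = 18.8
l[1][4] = 9.23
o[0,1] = 15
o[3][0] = -60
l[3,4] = 46.5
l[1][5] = 63.52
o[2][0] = 97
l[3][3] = 91.95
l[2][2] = -2.36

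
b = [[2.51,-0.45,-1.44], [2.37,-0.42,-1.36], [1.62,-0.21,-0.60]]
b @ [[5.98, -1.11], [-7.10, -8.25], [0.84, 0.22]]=[[17.0, 0.61], [16.01, 0.54], [10.67, -0.20]]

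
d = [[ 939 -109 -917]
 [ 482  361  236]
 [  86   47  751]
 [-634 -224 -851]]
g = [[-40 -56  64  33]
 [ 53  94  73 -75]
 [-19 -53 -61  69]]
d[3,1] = -224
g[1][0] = 53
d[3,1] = -224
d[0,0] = 939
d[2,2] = 751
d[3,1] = -224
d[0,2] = -917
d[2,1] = 47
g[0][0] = -40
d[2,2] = 751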